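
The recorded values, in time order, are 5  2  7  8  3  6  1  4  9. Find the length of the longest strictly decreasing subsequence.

Let dp[i] be the longest strictly decreasing subsequence ending at i:
i:     1 2 3 4 5 6 7 8 9
a[i]:  5 2 7 8 3 6 1 4 9
dp:    1 2 1 1 2 2 3 3 1
Maximum is 3.

3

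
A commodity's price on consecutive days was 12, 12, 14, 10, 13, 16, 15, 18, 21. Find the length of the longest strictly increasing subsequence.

5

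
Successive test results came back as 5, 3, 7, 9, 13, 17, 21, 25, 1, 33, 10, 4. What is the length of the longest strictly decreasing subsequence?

3

Negate each value so 'decreasing' becomes 'increasing', then run patience tails on the negated sequence:
-5 → extends → [-5]
-3 → extends → [-5, -3]
-7 → replaces -5 → [-7, -3]
-9 → replaces -7 → [-9, -3]
-13 → replaces -9 → [-13, -3]
-17 → replaces -13 → [-17, -3]
-21 → replaces -17 → [-21, -3]
-25 → replaces -21 → [-25, -3]
-1 → extends → [-25, -3, -1]
-33 → replaces -25 → [-33, -3, -1]
-10 → replaces -3 → [-33, -10, -1]
-4 → replaces -1 → [-33, -10, -4]
Three tails, so the longest strictly decreasing subsequence of the original has length 3.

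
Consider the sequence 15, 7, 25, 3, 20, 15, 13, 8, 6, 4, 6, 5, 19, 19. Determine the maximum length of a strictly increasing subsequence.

4

Let dp[i] be the length of the longest such subsequence ending at index i:
i:      1  2  3  4  5  6  7  8  9 10 11 12 13 14
a[i]:  15  7 25  3 20 15 13  8  6  4  6  5 19 19
dp:     1  1  2  1  2  2  2  2  2  2  3  3  4  4
Maximum dp value is 4.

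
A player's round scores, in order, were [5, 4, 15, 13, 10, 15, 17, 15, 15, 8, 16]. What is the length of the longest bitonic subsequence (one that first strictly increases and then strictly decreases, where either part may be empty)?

inc[i] = longest strictly increasing subsequence ending at i; dec[i] = longest strictly decreasing subsequence starting at i:
i:      1  2  3  4  5  6  7  8  9 10 11
a[i]:   5  4 15 13 10 15 17 15 15  8 16
inc:    1  1  2  2  2  3  4  3  3  2  4
dec:    2  1  4  3  2  2  3  2  2  1  1
Best peak at i=7 (value 17): inc=4, dec=3, length 4+3−1 = 6.

6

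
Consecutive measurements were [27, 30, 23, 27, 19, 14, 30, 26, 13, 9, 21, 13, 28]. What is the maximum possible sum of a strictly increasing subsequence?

80

Let S[i] be the best sum of a strictly increasing subsequence ending at i:
i:      1  2  3  4  5  6  7  8  9 10 11 12 13
a[i]:  27 30 23 27 19 14 30 26 13  9 21 13 28
S:     27 57 23 50 19 14 80 49 13  9 40 22 78
Maximum is 80 (e.g. 23 + 27 + 30).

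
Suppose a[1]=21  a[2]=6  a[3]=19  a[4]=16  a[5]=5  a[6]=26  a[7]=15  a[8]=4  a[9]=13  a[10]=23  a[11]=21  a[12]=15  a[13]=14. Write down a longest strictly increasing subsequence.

Patience tails give the LIS length; then backtrack through the dp parents:
21 → extends → [21]
6 → replaces 21 → [6]
19 → extends → [6, 19]
16 → replaces 19 → [6, 16]
5 → replaces 6 → [5, 16]
26 → extends → [5, 16, 26]
15 → replaces 16 → [5, 15, 26]
4 → replaces 5 → [4, 15, 26]
13 → replaces 15 → [4, 13, 26]
23 → replaces 26 → [4, 13, 23]
21 → replaces 23 → [4, 13, 21]
15 → replaces 21 → [4, 13, 15]
14 → replaces 15 → [4, 13, 14]
Length 3; one witness is 6, 19, 26.

6, 19, 26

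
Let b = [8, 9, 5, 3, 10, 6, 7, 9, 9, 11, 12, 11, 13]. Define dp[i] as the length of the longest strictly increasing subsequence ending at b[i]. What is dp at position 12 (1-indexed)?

dp[i] = 1 + max{dp[j] : j<i, b[j]<b[i]} (or 1 if no such j):
i:      1  2  3  4  5  6  7  8  9 10 11 12 13
b[i]:   8  9  5  3 10  6  7  9  9 11 12 11 13
dp:     1  2  1  1  3  2  3  4  4  5  6  5  7
At index 12 the value is 5.

5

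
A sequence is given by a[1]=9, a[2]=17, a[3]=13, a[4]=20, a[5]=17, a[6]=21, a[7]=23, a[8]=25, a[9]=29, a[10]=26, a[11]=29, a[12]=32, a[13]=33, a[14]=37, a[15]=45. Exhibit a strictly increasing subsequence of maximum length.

9, 17, 20, 21, 23, 25, 26, 29, 32, 33, 37, 45

Patience tails give the LIS length; then backtrack through the dp parents:
9 → extends → [9]
17 → extends → [9, 17]
13 → replaces 17 → [9, 13]
20 → extends → [9, 13, 20]
17 → replaces 20 → [9, 13, 17]
21 → extends → [9, 13, 17, 21]
23 → extends → [9, 13, 17, 21, 23]
25 → extends → [9, 13, 17, 21, 23, 25]
29 → extends → [9, 13, 17, 21, 23, 25, 29]
26 → replaces 29 → [9, 13, 17, 21, 23, 25, 26]
29 → extends → [9, 13, 17, 21, 23, 25, 26, 29]
32 → extends → [9, 13, 17, 21, 23, 25, 26, 29, 32]
33 → extends → [9, 13, 17, 21, 23, 25, 26, 29, 32, 33]
37 → extends → [9, 13, 17, 21, 23, 25, 26, 29, 32, 33, 37]
45 → extends → [9, 13, 17, 21, 23, 25, 26, 29, 32, 33, 37, 45]
Length 12; one witness is 9, 17, 20, 21, 23, 25, 26, 29, 32, 33, 37, 45.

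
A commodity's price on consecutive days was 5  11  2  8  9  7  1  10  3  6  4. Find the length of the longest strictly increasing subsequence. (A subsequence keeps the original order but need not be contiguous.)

4

Let dp[i] be the length of the longest such subsequence ending at index i:
i:      1  2  3  4  5  6  7  8  9 10 11
a[i]:   5 11  2  8  9  7  1 10  3  6  4
dp:     1  2  1  2  3  2  1  4  2  3  3
Maximum dp value is 4.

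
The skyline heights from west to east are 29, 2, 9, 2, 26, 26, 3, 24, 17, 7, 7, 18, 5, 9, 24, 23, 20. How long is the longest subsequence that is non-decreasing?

Track the smallest tail for each achievable length (allowing ties):
29 → extends → [29]
2 → replaces 29 → [2]
9 → extends → [2, 9]
2 → replaces 9 → [2, 2]
26 → extends → [2, 2, 26]
26 → extends → [2, 2, 26, 26]
3 → replaces 26 → [2, 2, 3, 26]
24 → replaces 26 → [2, 2, 3, 24]
17 → replaces 24 → [2, 2, 3, 17]
7 → replaces 17 → [2, 2, 3, 7]
7 → extends → [2, 2, 3, 7, 7]
18 → extends → [2, 2, 3, 7, 7, 18]
5 → replaces 7 → [2, 2, 3, 5, 7, 18]
9 → replaces 18 → [2, 2, 3, 5, 7, 9]
24 → extends → [2, 2, 3, 5, 7, 9, 24]
23 → replaces 24 → [2, 2, 3, 5, 7, 9, 23]
20 → replaces 23 → [2, 2, 3, 5, 7, 9, 20]
Seven tails, so the longest non-decreasing subsequence has length 7 (e.g. 2, 2, 3, 7, 7, 18, 24).

7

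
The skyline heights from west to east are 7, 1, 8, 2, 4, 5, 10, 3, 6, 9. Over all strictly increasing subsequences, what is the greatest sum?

27

Let S[i] be the best sum of a strictly increasing subsequence ending at i:
i:      1  2  3  4  5  6  7  8  9 10
a[i]:   7  1  8  2  4  5 10  3  6  9
S:      7  1 15  3  7 12 25  6 18 27
Maximum is 27 (e.g. 1 + 2 + 4 + 5 + 6 + 9).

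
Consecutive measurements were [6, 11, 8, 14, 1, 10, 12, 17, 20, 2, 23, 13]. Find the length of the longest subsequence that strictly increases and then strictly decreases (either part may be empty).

8

inc[i] = longest strictly increasing subsequence ending at i; dec[i] = longest strictly decreasing subsequence starting at i:
i:      1  2  3  4  5  6  7  8  9 10 11 12
a[i]:   6 11  8 14  1 10 12 17 20  2 23 13
inc:    1  2  2  3  1  3  4  5  6  2  7  5
dec:    2  3  2  3  1  2  2  2  2  1  2  1
Best peak at i=11 (value 23): inc=7, dec=2, length 7+2−1 = 8.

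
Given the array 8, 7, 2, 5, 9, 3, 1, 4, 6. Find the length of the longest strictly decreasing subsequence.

Negate each value so 'decreasing' becomes 'increasing', then run patience tails on the negated sequence:
-8 → extends → [-8]
-7 → extends → [-8, -7]
-2 → extends → [-8, -7, -2]
-5 → replaces -2 → [-8, -7, -5]
-9 → replaces -8 → [-9, -7, -5]
-3 → extends → [-9, -7, -5, -3]
-1 → extends → [-9, -7, -5, -3, -1]
-4 → replaces -3 → [-9, -7, -5, -4, -1]
-6 → replaces -5 → [-9, -7, -6, -4, -1]
Five tails, so the longest strictly decreasing subsequence of the original has length 5.

5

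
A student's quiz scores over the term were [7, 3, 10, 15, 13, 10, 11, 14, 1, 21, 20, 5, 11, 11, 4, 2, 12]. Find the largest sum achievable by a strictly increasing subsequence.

65

Let S[i] be the best sum of a strictly increasing subsequence ending at i:
i:      1  2  3  4  5  6  7  8  9 10 11 12 13 14 15 16 17
a[i]:   7  3 10 15 13 10 11 14  1 21 20  5 11 11  4  2 12
S:      7  3 17 32 30 17 28 44  1 65 64  8 28 28  7  3 40
Maximum is 65 (e.g. 7 + 10 + 13 + 14 + 21).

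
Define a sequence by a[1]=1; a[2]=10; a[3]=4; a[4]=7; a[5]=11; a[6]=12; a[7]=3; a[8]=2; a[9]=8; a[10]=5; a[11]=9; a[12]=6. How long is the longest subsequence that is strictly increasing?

5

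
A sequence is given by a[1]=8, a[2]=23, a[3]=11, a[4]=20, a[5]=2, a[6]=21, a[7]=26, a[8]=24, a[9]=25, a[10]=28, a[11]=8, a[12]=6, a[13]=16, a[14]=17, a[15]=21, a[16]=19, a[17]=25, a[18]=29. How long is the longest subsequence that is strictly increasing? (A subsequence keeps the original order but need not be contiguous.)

Let dp[i] be the length of the longest such subsequence ending at index i:
i:      1  2  3  4  5  6  7  8  9 10 11 12 13 14 15 16 17 18
a[i]:   8 23 11 20  2 21 26 24 25 28  8  6 16 17 21 19 25 29
dp:     1  2  2  3  1  4  5  5  6  7  2  2  3  4  5  5  6  8
Maximum dp value is 8.

8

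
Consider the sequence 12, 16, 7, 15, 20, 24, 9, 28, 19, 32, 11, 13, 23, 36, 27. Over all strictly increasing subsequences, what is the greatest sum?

168

Let S[i] be the best sum of a strictly increasing subsequence ending at i:
i:       1   2   3   4   5   6   7   8   9  10  11  12  13  14  15
a[i]:   12  16   7  15  20  24   9  28  19  32  11  13  23  36  27
S:      12  28   7  27  48  72  16 100  47 132  27  40  71 168  99
Maximum is 168 (e.g. 12 + 16 + 20 + 24 + 28 + 32 + 36).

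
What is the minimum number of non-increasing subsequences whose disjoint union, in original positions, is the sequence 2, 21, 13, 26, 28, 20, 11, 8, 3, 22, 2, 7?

4

The minimum number of non-increasing subsequences covering a sequence equals the length of its longest strictly increasing subsequence.
LIS length is 4 (e.g. 2, 21, 26, 28), so 4 piles are needed.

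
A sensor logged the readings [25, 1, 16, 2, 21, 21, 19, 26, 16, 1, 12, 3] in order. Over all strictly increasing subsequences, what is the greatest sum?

64

Let S[i] be the best sum of a strictly increasing subsequence ending at i:
i:      1  2  3  4  5  6  7  8  9 10 11 12
a[i]:  25  1 16  2 21 21 19 26 16  1 12  3
S:     25  1 17  3 38 38 36 64 19  1 15  6
Maximum is 64 (e.g. 1 + 16 + 21 + 26).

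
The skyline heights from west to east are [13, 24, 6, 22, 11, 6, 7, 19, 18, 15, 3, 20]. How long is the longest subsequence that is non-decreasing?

5

Track the smallest tail for each achievable length (allowing ties):
13 → extends → [13]
24 → extends → [13, 24]
6 → replaces 13 → [6, 24]
22 → replaces 24 → [6, 22]
11 → replaces 22 → [6, 11]
6 → replaces 11 → [6, 6]
7 → extends → [6, 6, 7]
19 → extends → [6, 6, 7, 19]
18 → replaces 19 → [6, 6, 7, 18]
15 → replaces 18 → [6, 6, 7, 15]
3 → replaces 6 → [3, 6, 7, 15]
20 → extends → [3, 6, 7, 15, 20]
Five tails, so the longest non-decreasing subsequence has length 5 (e.g. 6, 6, 7, 19, 20).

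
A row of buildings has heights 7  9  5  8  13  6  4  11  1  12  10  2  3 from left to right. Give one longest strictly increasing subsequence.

7, 9, 11, 12

Patience tails give the LIS length; then backtrack through the dp parents:
7 → extends → [7]
9 → extends → [7, 9]
5 → replaces 7 → [5, 9]
8 → replaces 9 → [5, 8]
13 → extends → [5, 8, 13]
6 → replaces 8 → [5, 6, 13]
4 → replaces 5 → [4, 6, 13]
11 → replaces 13 → [4, 6, 11]
1 → replaces 4 → [1, 6, 11]
12 → extends → [1, 6, 11, 12]
10 → replaces 11 → [1, 6, 10, 12]
2 → replaces 6 → [1, 2, 10, 12]
3 → replaces 10 → [1, 2, 3, 12]
Length 4; one witness is 7, 9, 11, 12.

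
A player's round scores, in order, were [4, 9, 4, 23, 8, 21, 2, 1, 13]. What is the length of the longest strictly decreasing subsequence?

4

Negate each value so 'decreasing' becomes 'increasing', then run patience tails on the negated sequence:
-4 → extends → [-4]
-9 → replaces -4 → [-9]
-4 → extends → [-9, -4]
-23 → replaces -9 → [-23, -4]
-8 → replaces -4 → [-23, -8]
-21 → replaces -8 → [-23, -21]
-2 → extends → [-23, -21, -2]
-1 → extends → [-23, -21, -2, -1]
-13 → replaces -2 → [-23, -21, -13, -1]
Four tails, so the longest strictly decreasing subsequence of the original has length 4.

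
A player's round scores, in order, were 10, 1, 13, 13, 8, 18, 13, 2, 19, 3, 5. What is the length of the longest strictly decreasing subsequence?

3

Negate each value so 'decreasing' becomes 'increasing', then run patience tails on the negated sequence:
-10 → extends → [-10]
-1 → extends → [-10, -1]
-13 → replaces -10 → [-13, -1]
-13 → already a tail → [-13, -1]
-8 → replaces -1 → [-13, -8]
-18 → replaces -13 → [-18, -8]
-13 → replaces -8 → [-18, -13]
-2 → extends → [-18, -13, -2]
-19 → replaces -18 → [-19, -13, -2]
-3 → replaces -2 → [-19, -13, -3]
-5 → replaces -3 → [-19, -13, -5]
Three tails, so the longest strictly decreasing subsequence of the original has length 3.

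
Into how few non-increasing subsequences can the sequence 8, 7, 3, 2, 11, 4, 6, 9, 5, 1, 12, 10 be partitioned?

The minimum number of non-increasing subsequences covering a sequence equals the length of its longest strictly increasing subsequence.
LIS length is 5 (e.g. 3, 4, 6, 9, 12), so 5 piles are needed.

5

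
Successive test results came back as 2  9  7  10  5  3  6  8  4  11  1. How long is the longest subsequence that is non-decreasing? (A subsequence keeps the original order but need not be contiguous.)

5

Track the smallest tail for each achievable length (allowing ties):
2 → extends → [2]
9 → extends → [2, 9]
7 → replaces 9 → [2, 7]
10 → extends → [2, 7, 10]
5 → replaces 7 → [2, 5, 10]
3 → replaces 5 → [2, 3, 10]
6 → replaces 10 → [2, 3, 6]
8 → extends → [2, 3, 6, 8]
4 → replaces 6 → [2, 3, 4, 8]
11 → extends → [2, 3, 4, 8, 11]
1 → replaces 2 → [1, 3, 4, 8, 11]
Five tails, so the longest non-decreasing subsequence has length 5 (e.g. 2, 5, 6, 8, 11).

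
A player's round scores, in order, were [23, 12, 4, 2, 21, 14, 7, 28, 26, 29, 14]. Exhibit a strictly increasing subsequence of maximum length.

Patience tails give the LIS length; then backtrack through the dp parents:
23 → extends → [23]
12 → replaces 23 → [12]
4 → replaces 12 → [4]
2 → replaces 4 → [2]
21 → extends → [2, 21]
14 → replaces 21 → [2, 14]
7 → replaces 14 → [2, 7]
28 → extends → [2, 7, 28]
26 → replaces 28 → [2, 7, 26]
29 → extends → [2, 7, 26, 29]
14 → replaces 26 → [2, 7, 14, 29]
Length 4; one witness is 12, 21, 28, 29.

12, 21, 28, 29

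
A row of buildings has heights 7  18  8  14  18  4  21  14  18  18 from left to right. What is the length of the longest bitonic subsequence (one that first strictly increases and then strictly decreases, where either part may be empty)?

inc[i] = longest strictly increasing subsequence ending at i; dec[i] = longest strictly decreasing subsequence starting at i:
i:      1  2  3  4  5  6  7  8  9 10
a[i]:   7 18  8 14 18  4 21 14 18 18
inc:    1  2  2  3  4  1  5  3  4  4
dec:    2  3  2  2  2  1  2  1  1  1
Best peak at i=7 (value 21): inc=5, dec=2, length 5+2−1 = 6.

6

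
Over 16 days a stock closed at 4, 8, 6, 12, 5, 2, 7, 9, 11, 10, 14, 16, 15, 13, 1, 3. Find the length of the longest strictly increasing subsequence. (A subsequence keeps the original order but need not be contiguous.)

Track the smallest tail for each achievable length (strict):
4 → extends → [4]
8 → extends → [4, 8]
6 → replaces 8 → [4, 6]
12 → extends → [4, 6, 12]
5 → replaces 6 → [4, 5, 12]
2 → replaces 4 → [2, 5, 12]
7 → replaces 12 → [2, 5, 7]
9 → extends → [2, 5, 7, 9]
11 → extends → [2, 5, 7, 9, 11]
10 → replaces 11 → [2, 5, 7, 9, 10]
14 → extends → [2, 5, 7, 9, 10, 14]
16 → extends → [2, 5, 7, 9, 10, 14, 16]
15 → replaces 16 → [2, 5, 7, 9, 10, 14, 15]
13 → replaces 14 → [2, 5, 7, 9, 10, 13, 15]
1 → replaces 2 → [1, 5, 7, 9, 10, 13, 15]
3 → replaces 5 → [1, 3, 7, 9, 10, 13, 15]
Seven tails, so the longest strictly increasing subsequence has length 7 (e.g. 4, 6, 7, 9, 11, 14, 16).

7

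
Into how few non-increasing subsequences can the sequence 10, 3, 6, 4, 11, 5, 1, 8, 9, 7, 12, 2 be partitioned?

6

Place each on the leftmost legal pile:
10 → new pile 1 (tops now [10])
3 → pile 1 (tops now [3])
6 → new pile 2 (tops now [3, 6])
4 → pile 2 (tops now [3, 4])
11 → new pile 3 (tops now [3, 4, 11])
5 → pile 3 (tops now [3, 4, 5])
1 → pile 1 (tops now [1, 4, 5])
8 → new pile 4 (tops now [1, 4, 5, 8])
9 → new pile 5 (tops now [1, 4, 5, 8, 9])
7 → pile 4 (tops now [1, 4, 5, 7, 9])
12 → new pile 6 (tops now [1, 4, 5, 7, 9, 12])
2 → pile 2 (tops now [1, 2, 5, 7, 9, 12])
Six piles.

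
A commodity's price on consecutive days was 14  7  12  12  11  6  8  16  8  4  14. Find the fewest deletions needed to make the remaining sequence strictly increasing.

Fewest deletions = n − (longest strictly increasing subsequence).
Patience tails:
14 → extends → [14]
7 → replaces 14 → [7]
12 → extends → [7, 12]
12 → already a tail → [7, 12]
11 → replaces 12 → [7, 11]
6 → replaces 7 → [6, 11]
8 → replaces 11 → [6, 8]
16 → extends → [6, 8, 16]
8 → already a tail → [6, 8, 16]
4 → replaces 6 → [4, 8, 16]
14 → replaces 16 → [4, 8, 14]
Longest strictly increasing subsequence has length 3, so deletions = 11 − 3 = 8.

8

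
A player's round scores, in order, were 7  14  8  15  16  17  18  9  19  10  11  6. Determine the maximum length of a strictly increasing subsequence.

7

Track the smallest tail for each achievable length (strict):
7 → extends → [7]
14 → extends → [7, 14]
8 → replaces 14 → [7, 8]
15 → extends → [7, 8, 15]
16 → extends → [7, 8, 15, 16]
17 → extends → [7, 8, 15, 16, 17]
18 → extends → [7, 8, 15, 16, 17, 18]
9 → replaces 15 → [7, 8, 9, 16, 17, 18]
19 → extends → [7, 8, 9, 16, 17, 18, 19]
10 → replaces 16 → [7, 8, 9, 10, 17, 18, 19]
11 → replaces 17 → [7, 8, 9, 10, 11, 18, 19]
6 → replaces 7 → [6, 8, 9, 10, 11, 18, 19]
Seven tails, so the longest strictly increasing subsequence has length 7 (e.g. 7, 14, 15, 16, 17, 18, 19).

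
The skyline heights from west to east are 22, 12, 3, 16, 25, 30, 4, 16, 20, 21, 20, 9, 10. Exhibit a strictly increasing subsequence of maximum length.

Patience tails give the LIS length; then backtrack through the dp parents:
22 → extends → [22]
12 → replaces 22 → [12]
3 → replaces 12 → [3]
16 → extends → [3, 16]
25 → extends → [3, 16, 25]
30 → extends → [3, 16, 25, 30]
4 → replaces 16 → [3, 4, 25, 30]
16 → replaces 25 → [3, 4, 16, 30]
20 → replaces 30 → [3, 4, 16, 20]
21 → extends → [3, 4, 16, 20, 21]
20 → already a tail → [3, 4, 16, 20, 21]
9 → replaces 16 → [3, 4, 9, 20, 21]
10 → replaces 20 → [3, 4, 9, 10, 21]
Length 5; one witness is 3, 4, 16, 20, 21.

3, 4, 16, 20, 21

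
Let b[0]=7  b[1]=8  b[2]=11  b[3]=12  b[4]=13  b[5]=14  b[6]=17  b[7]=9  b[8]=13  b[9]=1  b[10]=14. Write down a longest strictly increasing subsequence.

Patience tails give the LIS length; then backtrack through the dp parents:
7 → extends → [7]
8 → extends → [7, 8]
11 → extends → [7, 8, 11]
12 → extends → [7, 8, 11, 12]
13 → extends → [7, 8, 11, 12, 13]
14 → extends → [7, 8, 11, 12, 13, 14]
17 → extends → [7, 8, 11, 12, 13, 14, 17]
9 → replaces 11 → [7, 8, 9, 12, 13, 14, 17]
13 → already a tail → [7, 8, 9, 12, 13, 14, 17]
1 → replaces 7 → [1, 8, 9, 12, 13, 14, 17]
14 → already a tail → [1, 8, 9, 12, 13, 14, 17]
Length 7; one witness is 7, 8, 11, 12, 13, 14, 17.

7, 8, 11, 12, 13, 14, 17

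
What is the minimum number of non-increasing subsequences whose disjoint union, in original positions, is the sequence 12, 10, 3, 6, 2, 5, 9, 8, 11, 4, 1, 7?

4

The minimum number of non-increasing subsequences covering a sequence equals the length of its longest strictly increasing subsequence.
LIS length is 4 (e.g. 3, 6, 9, 11), so 4 piles are needed.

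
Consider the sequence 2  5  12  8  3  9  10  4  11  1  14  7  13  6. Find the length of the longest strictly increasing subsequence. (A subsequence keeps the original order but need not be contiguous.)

7

Let dp[i] be the length of the longest such subsequence ending at index i:
i:      1  2  3  4  5  6  7  8  9 10 11 12 13 14
a[i]:   2  5 12  8  3  9 10  4 11  1 14  7 13  6
dp:     1  2  3  3  2  4  5  3  6  1  7  4  7  4
Maximum dp value is 7.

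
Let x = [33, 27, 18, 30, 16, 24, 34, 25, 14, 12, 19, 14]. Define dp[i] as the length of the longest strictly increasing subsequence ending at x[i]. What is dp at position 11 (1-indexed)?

2

dp[i] = 1 + max{dp[j] : j<i, x[j]<x[i]} (or 1 if no such j):
i:      1  2  3  4  5  6  7  8  9 10 11 12
x[i]:  33 27 18 30 16 24 34 25 14 12 19 14
dp:     1  1  1  2  1  2  3  3  1  1  2  2
At index 11 the value is 2.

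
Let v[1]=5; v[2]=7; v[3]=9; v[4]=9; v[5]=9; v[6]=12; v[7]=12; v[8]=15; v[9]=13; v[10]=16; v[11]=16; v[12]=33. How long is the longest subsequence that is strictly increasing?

Let dp[i] be the length of the longest such subsequence ending at index i:
i:      1  2  3  4  5  6  7  8  9 10 11 12
v[i]:   5  7  9  9  9 12 12 15 13 16 16 33
dp:     1  2  3  3  3  4  4  5  5  6  6  7
Maximum dp value is 7.

7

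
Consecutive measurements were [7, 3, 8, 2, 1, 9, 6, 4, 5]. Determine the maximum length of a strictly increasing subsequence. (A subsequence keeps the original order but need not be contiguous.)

3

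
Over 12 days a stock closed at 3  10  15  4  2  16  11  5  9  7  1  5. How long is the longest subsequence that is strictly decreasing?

5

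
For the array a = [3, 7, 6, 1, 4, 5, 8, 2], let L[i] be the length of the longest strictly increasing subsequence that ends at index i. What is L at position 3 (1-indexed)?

dp[i] = 1 + max{dp[j] : j<i, a[j]<a[i]} (or 1 if no such j):
i:     1 2 3 4 5 6 7 8
a[i]:  3 7 6 1 4 5 8 2
dp:    1 2 2 1 2 3 4 2
At index 3 the value is 2.

2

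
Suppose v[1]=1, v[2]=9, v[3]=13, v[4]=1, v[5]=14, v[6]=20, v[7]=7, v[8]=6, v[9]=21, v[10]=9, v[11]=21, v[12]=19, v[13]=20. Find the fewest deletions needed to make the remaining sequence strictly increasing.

7

Fewest deletions = n − (longest strictly increasing subsequence).
i:      1  2  3  4  5  6  7  8  9 10 11 12 13
v[i]:   1  9 13  1 14 20  7  6 21  9 21 19 20
dp:     1  2  3  1  4  5  2  2  6  3  6  5  6
max dp = 6, so deletions = 13 − 6 = 7.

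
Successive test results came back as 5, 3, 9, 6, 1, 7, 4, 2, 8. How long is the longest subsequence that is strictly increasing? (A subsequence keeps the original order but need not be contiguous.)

4

Track the smallest tail for each achievable length (strict):
5 → extends → [5]
3 → replaces 5 → [3]
9 → extends → [3, 9]
6 → replaces 9 → [3, 6]
1 → replaces 3 → [1, 6]
7 → extends → [1, 6, 7]
4 → replaces 6 → [1, 4, 7]
2 → replaces 4 → [1, 2, 7]
8 → extends → [1, 2, 7, 8]
Four tails, so the longest strictly increasing subsequence has length 4 (e.g. 5, 6, 7, 8).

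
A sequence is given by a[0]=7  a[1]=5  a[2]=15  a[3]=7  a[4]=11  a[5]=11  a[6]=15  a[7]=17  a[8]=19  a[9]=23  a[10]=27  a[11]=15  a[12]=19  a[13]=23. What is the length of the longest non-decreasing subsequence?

Track the smallest tail for each achievable length (allowing ties):
7 → extends → [7]
5 → replaces 7 → [5]
15 → extends → [5, 15]
7 → replaces 15 → [5, 7]
11 → extends → [5, 7, 11]
11 → extends → [5, 7, 11, 11]
15 → extends → [5, 7, 11, 11, 15]
17 → extends → [5, 7, 11, 11, 15, 17]
19 → extends → [5, 7, 11, 11, 15, 17, 19]
23 → extends → [5, 7, 11, 11, 15, 17, 19, 23]
27 → extends → [5, 7, 11, 11, 15, 17, 19, 23, 27]
15 → replaces 17 → [5, 7, 11, 11, 15, 15, 19, 23, 27]
19 → replaces 23 → [5, 7, 11, 11, 15, 15, 19, 19, 27]
23 → replaces 27 → [5, 7, 11, 11, 15, 15, 19, 19, 23]
Nine tails, so the longest non-decreasing subsequence has length 9 (e.g. 7, 7, 11, 11, 15, 17, 19, 23, 27).

9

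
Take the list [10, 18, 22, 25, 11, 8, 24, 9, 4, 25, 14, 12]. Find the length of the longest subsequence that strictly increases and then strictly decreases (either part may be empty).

7

inc[i] = longest strictly increasing subsequence ending at i; dec[i] = longest strictly decreasing subsequence starting at i:
i:      1  2  3  4  5  6  7  8  9 10 11 12
a[i]:  10 18 22 25 11  8 24  9  4 25 14 12
inc:    1  2  3  4  2  1  4  2  1  5  3  3
dec:    3  4  4  4  3  2  3  2  1  3  2  1
Best peak at i=4 (value 25): inc=4, dec=4, length 4+4−1 = 7.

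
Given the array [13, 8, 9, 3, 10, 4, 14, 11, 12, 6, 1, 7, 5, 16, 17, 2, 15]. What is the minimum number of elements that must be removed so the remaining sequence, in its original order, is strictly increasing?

Fewest deletions = n − (longest strictly increasing subsequence).
Patience tails:
13 → extends → [13]
8 → replaces 13 → [8]
9 → extends → [8, 9]
3 → replaces 8 → [3, 9]
10 → extends → [3, 9, 10]
4 → replaces 9 → [3, 4, 10]
14 → extends → [3, 4, 10, 14]
11 → replaces 14 → [3, 4, 10, 11]
12 → extends → [3, 4, 10, 11, 12]
6 → replaces 10 → [3, 4, 6, 11, 12]
1 → replaces 3 → [1, 4, 6, 11, 12]
7 → replaces 11 → [1, 4, 6, 7, 12]
5 → replaces 6 → [1, 4, 5, 7, 12]
16 → extends → [1, 4, 5, 7, 12, 16]
17 → extends → [1, 4, 5, 7, 12, 16, 17]
2 → replaces 4 → [1, 2, 5, 7, 12, 16, 17]
15 → replaces 16 → [1, 2, 5, 7, 12, 15, 17]
Longest strictly increasing subsequence has length 7, so deletions = 17 − 7 = 10.

10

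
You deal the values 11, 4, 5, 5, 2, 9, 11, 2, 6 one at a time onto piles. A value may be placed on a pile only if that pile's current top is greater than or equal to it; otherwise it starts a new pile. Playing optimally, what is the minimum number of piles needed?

4

Place each on the leftmost legal pile:
11 → new pile 1 (tops now [11])
4 → pile 1 (tops now [4])
5 → new pile 2 (tops now [4, 5])
5 → pile 2 (tops now [4, 5])
2 → pile 1 (tops now [2, 5])
9 → new pile 3 (tops now [2, 5, 9])
11 → new pile 4 (tops now [2, 5, 9, 11])
2 → pile 1 (tops now [2, 5, 9, 11])
6 → pile 3 (tops now [2, 5, 6, 11])
Four piles.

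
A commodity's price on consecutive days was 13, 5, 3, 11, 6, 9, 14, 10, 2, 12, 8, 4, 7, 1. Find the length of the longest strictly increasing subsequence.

5

Let dp[i] be the length of the longest such subsequence ending at index i:
i:      1  2  3  4  5  6  7  8  9 10 11 12 13 14
a[i]:  13  5  3 11  6  9 14 10  2 12  8  4  7  1
dp:     1  1  1  2  2  3  4  4  1  5  3  2  3  1
Maximum dp value is 5.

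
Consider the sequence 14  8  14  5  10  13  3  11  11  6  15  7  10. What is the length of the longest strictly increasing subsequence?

4

Track the smallest tail for each achievable length (strict):
14 → extends → [14]
8 → replaces 14 → [8]
14 → extends → [8, 14]
5 → replaces 8 → [5, 14]
10 → replaces 14 → [5, 10]
13 → extends → [5, 10, 13]
3 → replaces 5 → [3, 10, 13]
11 → replaces 13 → [3, 10, 11]
11 → already a tail → [3, 10, 11]
6 → replaces 10 → [3, 6, 11]
15 → extends → [3, 6, 11, 15]
7 → replaces 11 → [3, 6, 7, 15]
10 → replaces 15 → [3, 6, 7, 10]
Four tails, so the longest strictly increasing subsequence has length 4 (e.g. 8, 10, 13, 15).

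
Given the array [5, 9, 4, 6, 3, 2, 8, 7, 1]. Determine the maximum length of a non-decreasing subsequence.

3

Let dp[i] be the length of the longest such subsequence ending at index i:
i:     1 2 3 4 5 6 7 8 9
a[i]:  5 9 4 6 3 2 8 7 1
dp:    1 2 1 2 1 1 3 3 1
Maximum dp value is 3.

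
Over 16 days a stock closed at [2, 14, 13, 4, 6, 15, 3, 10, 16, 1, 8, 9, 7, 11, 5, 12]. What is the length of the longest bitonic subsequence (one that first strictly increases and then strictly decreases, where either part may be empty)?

inc[i] = longest strictly increasing subsequence ending at i; dec[i] = longest strictly decreasing subsequence starting at i:
i:      1  2  3  4  5  6  7  8  9 10 11 12 13 14 15 16
a[i]:   2 14 13  4  6 15  3 10 16  1  8  9  7 11  5 12
inc:    1  2  2  2  3  4  2  4  5  1  4  5  4  6  3  7
dec:    2  6  5  3  3  5  2  4  4  1  3  3  2  2  1  1
Best peak at i=6 (value 15): inc=4, dec=5, length 4+5−1 = 8.

8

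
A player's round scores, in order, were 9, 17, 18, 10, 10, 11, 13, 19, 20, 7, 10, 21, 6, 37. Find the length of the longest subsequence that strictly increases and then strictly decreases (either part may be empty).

8

inc[i] = longest strictly increasing subsequence ending at i; dec[i] = longest strictly decreasing subsequence starting at i:
i:      1  2  3  4  5  6  7  8  9 10 11 12 13 14
a[i]:   9 17 18 10 10 11 13 19 20  7 10 21  6 37
inc:    1  2  3  2  2  3  4  5  6  1  2  7  1  8
dec:    3  4  4  3  3  3  3  3  3  2  2  2  1  1
Best peak at i=9 (value 20): inc=6, dec=3, length 6+3−1 = 8.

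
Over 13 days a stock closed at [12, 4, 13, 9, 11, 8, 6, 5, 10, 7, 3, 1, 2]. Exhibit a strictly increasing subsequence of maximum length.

Patience tails give the LIS length; then backtrack through the dp parents:
12 → extends → [12]
4 → replaces 12 → [4]
13 → extends → [4, 13]
9 → replaces 13 → [4, 9]
11 → extends → [4, 9, 11]
8 → replaces 9 → [4, 8, 11]
6 → replaces 8 → [4, 6, 11]
5 → replaces 6 → [4, 5, 11]
10 → replaces 11 → [4, 5, 10]
7 → replaces 10 → [4, 5, 7]
3 → replaces 4 → [3, 5, 7]
1 → replaces 3 → [1, 5, 7]
2 → replaces 5 → [1, 2, 7]
Length 3; one witness is 4, 9, 11.

4, 9, 11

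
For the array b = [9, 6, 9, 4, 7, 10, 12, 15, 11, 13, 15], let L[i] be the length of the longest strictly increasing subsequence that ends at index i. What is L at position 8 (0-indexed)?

dp[i] = 1 + max{dp[j] : j<i, b[j]<b[i]} (or 1 if no such j):
i:      0  1  2  3  4  5  6  7  8  9 10
b[i]:   9  6  9  4  7 10 12 15 11 13 15
dp:     1  1  2  1  2  3  4  5  4  5  6
At index 8 the value is 4.

4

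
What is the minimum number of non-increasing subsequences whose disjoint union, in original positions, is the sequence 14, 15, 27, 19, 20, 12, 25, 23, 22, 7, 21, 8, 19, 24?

6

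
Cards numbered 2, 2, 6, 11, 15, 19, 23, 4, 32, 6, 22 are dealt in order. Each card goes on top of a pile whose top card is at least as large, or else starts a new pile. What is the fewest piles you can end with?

7

Place each on the leftmost legal pile:
2 → new pile 1 (tops now [2])
2 → pile 1 (tops now [2])
6 → new pile 2 (tops now [2, 6])
11 → new pile 3 (tops now [2, 6, 11])
15 → new pile 4 (tops now [2, 6, 11, 15])
19 → new pile 5 (tops now [2, 6, 11, 15, 19])
23 → new pile 6 (tops now [2, 6, 11, 15, 19, 23])
4 → pile 2 (tops now [2, 4, 11, 15, 19, 23])
32 → new pile 7 (tops now [2, 4, 11, 15, 19, 23, 32])
6 → pile 3 (tops now [2, 4, 6, 15, 19, 23, 32])
22 → pile 6 (tops now [2, 4, 6, 15, 19, 22, 32])
Seven piles.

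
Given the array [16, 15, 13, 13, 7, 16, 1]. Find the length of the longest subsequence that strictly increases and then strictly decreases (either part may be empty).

5

inc[i] = longest strictly increasing subsequence ending at i; dec[i] = longest strictly decreasing subsequence starting at i:
i:      1  2  3  4  5  6  7
a[i]:  16 15 13 13  7 16  1
inc:    1  1  1  1  1  2  1
dec:    5  4  3  3  2  2  1
Best peak at i=1 (value 16): inc=1, dec=5, length 1+5−1 = 5.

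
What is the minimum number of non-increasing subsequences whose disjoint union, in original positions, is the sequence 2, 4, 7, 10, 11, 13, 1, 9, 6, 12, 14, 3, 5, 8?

7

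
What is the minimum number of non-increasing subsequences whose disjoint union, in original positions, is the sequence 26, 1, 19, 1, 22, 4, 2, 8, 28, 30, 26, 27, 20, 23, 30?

Place each on the leftmost legal pile:
26 → new pile 1 (tops now [26])
1 → pile 1 (tops now [1])
19 → new pile 2 (tops now [1, 19])
1 → pile 1 (tops now [1, 19])
22 → new pile 3 (tops now [1, 19, 22])
4 → pile 2 (tops now [1, 4, 22])
2 → pile 2 (tops now [1, 2, 22])
8 → pile 3 (tops now [1, 2, 8])
28 → new pile 4 (tops now [1, 2, 8, 28])
30 → new pile 5 (tops now [1, 2, 8, 28, 30])
26 → pile 4 (tops now [1, 2, 8, 26, 30])
27 → pile 5 (tops now [1, 2, 8, 26, 27])
20 → pile 4 (tops now [1, 2, 8, 20, 27])
23 → pile 5 (tops now [1, 2, 8, 20, 23])
30 → new pile 6 (tops now [1, 2, 8, 20, 23, 30])
Six piles.

6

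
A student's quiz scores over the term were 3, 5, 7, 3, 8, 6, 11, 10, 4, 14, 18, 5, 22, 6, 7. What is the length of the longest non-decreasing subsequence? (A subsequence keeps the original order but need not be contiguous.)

Track the smallest tail for each achievable length (allowing ties):
3 → extends → [3]
5 → extends → [3, 5]
7 → extends → [3, 5, 7]
3 → replaces 5 → [3, 3, 7]
8 → extends → [3, 3, 7, 8]
6 → replaces 7 → [3, 3, 6, 8]
11 → extends → [3, 3, 6, 8, 11]
10 → replaces 11 → [3, 3, 6, 8, 10]
4 → replaces 6 → [3, 3, 4, 8, 10]
14 → extends → [3, 3, 4, 8, 10, 14]
18 → extends → [3, 3, 4, 8, 10, 14, 18]
5 → replaces 8 → [3, 3, 4, 5, 10, 14, 18]
22 → extends → [3, 3, 4, 5, 10, 14, 18, 22]
6 → replaces 10 → [3, 3, 4, 5, 6, 14, 18, 22]
7 → replaces 14 → [3, 3, 4, 5, 6, 7, 18, 22]
Eight tails, so the longest non-decreasing subsequence has length 8 (e.g. 3, 5, 7, 8, 11, 14, 18, 22).

8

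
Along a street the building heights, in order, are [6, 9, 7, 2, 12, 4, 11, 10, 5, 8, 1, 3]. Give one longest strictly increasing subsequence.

Patience tails give the LIS length; then backtrack through the dp parents:
6 → extends → [6]
9 → extends → [6, 9]
7 → replaces 9 → [6, 7]
2 → replaces 6 → [2, 7]
12 → extends → [2, 7, 12]
4 → replaces 7 → [2, 4, 12]
11 → replaces 12 → [2, 4, 11]
10 → replaces 11 → [2, 4, 10]
5 → replaces 10 → [2, 4, 5]
8 → extends → [2, 4, 5, 8]
1 → replaces 2 → [1, 4, 5, 8]
3 → replaces 4 → [1, 3, 5, 8]
Length 4; one witness is 2, 4, 5, 8.

2, 4, 5, 8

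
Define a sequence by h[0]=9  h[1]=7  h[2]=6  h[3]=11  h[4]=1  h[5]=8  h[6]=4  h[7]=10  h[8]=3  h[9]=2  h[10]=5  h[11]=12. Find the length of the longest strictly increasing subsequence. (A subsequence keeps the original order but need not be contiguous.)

4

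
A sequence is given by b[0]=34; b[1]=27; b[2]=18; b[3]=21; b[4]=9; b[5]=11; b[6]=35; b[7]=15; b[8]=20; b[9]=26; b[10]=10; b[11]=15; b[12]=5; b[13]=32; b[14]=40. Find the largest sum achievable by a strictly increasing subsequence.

153

Let S[i] be the best sum of a strictly increasing subsequence ending at i:
i:       0   1   2   3   4   5   6   7   8   9  10  11  12  13  14
b[i]:   34  27  18  21   9  11  35  15  20  26  10  15   5  32  40
S:      34  27  18  39   9  20  74  35  55  81  19  35   5 113 153
Maximum is 153 (e.g. 9 + 11 + 15 + 20 + 26 + 32 + 40).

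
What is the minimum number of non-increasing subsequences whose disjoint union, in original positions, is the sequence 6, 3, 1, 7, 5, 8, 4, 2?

The minimum number of non-increasing subsequences covering a sequence equals the length of its longest strictly increasing subsequence.
LIS length is 3 (e.g. 6, 7, 8), so 3 piles are needed.

3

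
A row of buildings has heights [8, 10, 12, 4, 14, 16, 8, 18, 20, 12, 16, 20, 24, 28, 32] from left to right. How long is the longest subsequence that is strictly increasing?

10

Track the smallest tail for each achievable length (strict):
8 → extends → [8]
10 → extends → [8, 10]
12 → extends → [8, 10, 12]
4 → replaces 8 → [4, 10, 12]
14 → extends → [4, 10, 12, 14]
16 → extends → [4, 10, 12, 14, 16]
8 → replaces 10 → [4, 8, 12, 14, 16]
18 → extends → [4, 8, 12, 14, 16, 18]
20 → extends → [4, 8, 12, 14, 16, 18, 20]
12 → already a tail → [4, 8, 12, 14, 16, 18, 20]
16 → already a tail → [4, 8, 12, 14, 16, 18, 20]
20 → already a tail → [4, 8, 12, 14, 16, 18, 20]
24 → extends → [4, 8, 12, 14, 16, 18, 20, 24]
28 → extends → [4, 8, 12, 14, 16, 18, 20, 24, 28]
32 → extends → [4, 8, 12, 14, 16, 18, 20, 24, 28, 32]
Ten tails, so the longest strictly increasing subsequence has length 10 (e.g. 8, 10, 12, 14, 16, 18, 20, 24, 28, 32).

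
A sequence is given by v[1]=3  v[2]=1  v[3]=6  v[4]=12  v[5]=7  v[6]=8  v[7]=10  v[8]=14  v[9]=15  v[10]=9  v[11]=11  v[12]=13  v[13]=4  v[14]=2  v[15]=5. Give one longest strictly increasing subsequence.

3, 6, 7, 8, 10, 14, 15

Patience tails give the LIS length; then backtrack through the dp parents:
3 → extends → [3]
1 → replaces 3 → [1]
6 → extends → [1, 6]
12 → extends → [1, 6, 12]
7 → replaces 12 → [1, 6, 7]
8 → extends → [1, 6, 7, 8]
10 → extends → [1, 6, 7, 8, 10]
14 → extends → [1, 6, 7, 8, 10, 14]
15 → extends → [1, 6, 7, 8, 10, 14, 15]
9 → replaces 10 → [1, 6, 7, 8, 9, 14, 15]
11 → replaces 14 → [1, 6, 7, 8, 9, 11, 15]
13 → replaces 15 → [1, 6, 7, 8, 9, 11, 13]
4 → replaces 6 → [1, 4, 7, 8, 9, 11, 13]
2 → replaces 4 → [1, 2, 7, 8, 9, 11, 13]
5 → replaces 7 → [1, 2, 5, 8, 9, 11, 13]
Length 7; one witness is 3, 6, 7, 8, 10, 14, 15.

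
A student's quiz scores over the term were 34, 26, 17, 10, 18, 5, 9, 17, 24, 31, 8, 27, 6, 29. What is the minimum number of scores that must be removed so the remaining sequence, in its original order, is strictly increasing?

Fewest deletions = n − (longest strictly increasing subsequence).
Patience tails:
34 → extends → [34]
26 → replaces 34 → [26]
17 → replaces 26 → [17]
10 → replaces 17 → [10]
18 → extends → [10, 18]
5 → replaces 10 → [5, 18]
9 → replaces 18 → [5, 9]
17 → extends → [5, 9, 17]
24 → extends → [5, 9, 17, 24]
31 → extends → [5, 9, 17, 24, 31]
8 → replaces 9 → [5, 8, 17, 24, 31]
27 → replaces 31 → [5, 8, 17, 24, 27]
6 → replaces 8 → [5, 6, 17, 24, 27]
29 → extends → [5, 6, 17, 24, 27, 29]
Longest strictly increasing subsequence has length 6, so deletions = 14 − 6 = 8.

8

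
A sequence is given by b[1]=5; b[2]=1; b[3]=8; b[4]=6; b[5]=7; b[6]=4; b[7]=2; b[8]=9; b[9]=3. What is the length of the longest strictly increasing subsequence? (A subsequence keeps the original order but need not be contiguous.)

Track the smallest tail for each achievable length (strict):
5 → extends → [5]
1 → replaces 5 → [1]
8 → extends → [1, 8]
6 → replaces 8 → [1, 6]
7 → extends → [1, 6, 7]
4 → replaces 6 → [1, 4, 7]
2 → replaces 4 → [1, 2, 7]
9 → extends → [1, 2, 7, 9]
3 → replaces 7 → [1, 2, 3, 9]
Four tails, so the longest strictly increasing subsequence has length 4 (e.g. 5, 6, 7, 9).

4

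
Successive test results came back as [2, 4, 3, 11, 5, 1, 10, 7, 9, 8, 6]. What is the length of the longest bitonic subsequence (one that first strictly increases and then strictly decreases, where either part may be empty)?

inc[i] = longest strictly increasing subsequence ending at i; dec[i] = longest strictly decreasing subsequence starting at i:
i:      1  2  3  4  5  6  7  8  9 10 11
a[i]:   2  4  3 11  5  1 10  7  9  8  6
inc:    1  2  2  3  3  1  4  4  5  5  4
dec:    2  3  2  5  2  1  4  2  3  2  1
Best peak at i=4 (value 11): inc=3, dec=5, length 3+5−1 = 7.

7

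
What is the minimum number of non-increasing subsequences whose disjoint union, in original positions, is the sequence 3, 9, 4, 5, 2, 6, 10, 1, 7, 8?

Place each on the leftmost legal pile:
3 → new pile 1 (tops now [3])
9 → new pile 2 (tops now [3, 9])
4 → pile 2 (tops now [3, 4])
5 → new pile 3 (tops now [3, 4, 5])
2 → pile 1 (tops now [2, 4, 5])
6 → new pile 4 (tops now [2, 4, 5, 6])
10 → new pile 5 (tops now [2, 4, 5, 6, 10])
1 → pile 1 (tops now [1, 4, 5, 6, 10])
7 → pile 5 (tops now [1, 4, 5, 6, 7])
8 → new pile 6 (tops now [1, 4, 5, 6, 7, 8])
Six piles.

6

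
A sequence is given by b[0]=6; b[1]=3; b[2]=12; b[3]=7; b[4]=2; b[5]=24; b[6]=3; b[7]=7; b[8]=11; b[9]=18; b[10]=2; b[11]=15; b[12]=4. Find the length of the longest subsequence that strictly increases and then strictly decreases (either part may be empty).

7

inc[i] = longest strictly increasing subsequence ending at i; dec[i] = longest strictly decreasing subsequence starting at i:
i:      0  1  2  3  4  5  6  7  8  9 10 11 12
b[i]:   6  3 12  7  2 24  3  7 11 18  2 15  4
inc:    1  1  2  2  1  3  2  3  4  5  1  5  3
dec:    3  2  4  3  1  4  2  2  2  3  1  2  1
Best peak at i=9 (value 18): inc=5, dec=3, length 5+3−1 = 7.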